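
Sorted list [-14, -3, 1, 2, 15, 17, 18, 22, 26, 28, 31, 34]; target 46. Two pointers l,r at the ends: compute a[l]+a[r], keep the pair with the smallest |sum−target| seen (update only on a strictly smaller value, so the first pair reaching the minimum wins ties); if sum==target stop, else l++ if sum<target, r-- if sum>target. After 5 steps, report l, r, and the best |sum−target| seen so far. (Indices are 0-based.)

[0,11] -14+34=20 d=26 * → l++
[1,11] -3+34=31 d=15 * → l++
[2,11] 1+34=35 d=11 * → l++
[3,11] 2+34=36 d=10 * → l++
[4,11] 15+34=49 d=3 * → r--

l=4, r=10, best |Δ|=3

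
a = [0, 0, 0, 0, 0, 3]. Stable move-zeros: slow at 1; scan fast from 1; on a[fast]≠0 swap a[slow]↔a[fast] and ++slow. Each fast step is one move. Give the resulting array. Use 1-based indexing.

[3, 0, 0, 0, 0, 0]

(s=1,f=1) a[fast]=0 → fast++
(s=1,f=2) a[fast]=0 → fast++
(s=1,f=3) a[fast]=0 → fast++
(s=1,f=4) a[fast]=0 → fast++
(s=1,f=5) a[fast]=0 → fast++
(s=1,f=6) a[fast]=3≠0 swap→a[1]=3 → slow++,fast++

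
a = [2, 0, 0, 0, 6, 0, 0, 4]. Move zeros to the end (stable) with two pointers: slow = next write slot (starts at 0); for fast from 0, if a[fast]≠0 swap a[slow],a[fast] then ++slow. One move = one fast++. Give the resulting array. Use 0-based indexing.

(s=0,f=0) a[fast]=2≠0 swap→a[0]=2 → slow++,fast++
(s=1,f=1) a[fast]=0 → fast++
(s=1,f=2) a[fast]=0 → fast++
(s=1,f=3) a[fast]=0 → fast++
(s=1,f=4) a[fast]=6≠0 swap→a[1]=6 → slow++,fast++
(s=2,f=5) a[fast]=0 → fast++
(s=2,f=6) a[fast]=0 → fast++
(s=2,f=7) a[fast]=4≠0 swap→a[2]=4 → slow++,fast++

[2, 6, 4, 0, 0, 0, 0, 0]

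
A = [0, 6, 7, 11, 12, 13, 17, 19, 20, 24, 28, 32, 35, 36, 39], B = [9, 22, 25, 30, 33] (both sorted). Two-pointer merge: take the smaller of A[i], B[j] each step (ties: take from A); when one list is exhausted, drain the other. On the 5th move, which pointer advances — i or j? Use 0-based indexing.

i

[i=0,j=0] A[i]=0<=B[j]=9 take 0 → i++
[i=1,j=0] A[i]=6<=B[j]=9 take 6 → i++
[i=2,j=0] A[i]=7<=B[j]=9 take 7 → i++
[i=3,j=0] A[i]=11>B[j]=9 take 9 → j++
[i=3,j=1] A[i]=11<=B[j]=22 take 11 → i++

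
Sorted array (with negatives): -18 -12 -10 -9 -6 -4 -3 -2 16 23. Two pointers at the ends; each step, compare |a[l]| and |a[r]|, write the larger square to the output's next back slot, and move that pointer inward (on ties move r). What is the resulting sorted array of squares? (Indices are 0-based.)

[4, 9, 16, 36, 81, 100, 144, 256, 324, 529]

l=0 r=9: |-18|<=|23| out[9]=529, r--
l=0 r=8: |-18|>|16| out[8]=324, l++
l=1 r=8: |-12|<=|16| out[7]=256, r--
l=1 r=7: |-12|>|-2| out[6]=144, l++
l=2 r=7: |-10|>|-2| out[5]=100, l++
l=3 r=7: |-9|>|-2| out[4]=81, l++
l=4 r=7: |-6|>|-2| out[3]=36, l++
l=5 r=7: |-4|>|-2| out[2]=16, l++
l=6 r=7: |-3|>|-2| out[1]=9, l++
l=7 r=7: |-2|<=|-2| out[0]=4, r--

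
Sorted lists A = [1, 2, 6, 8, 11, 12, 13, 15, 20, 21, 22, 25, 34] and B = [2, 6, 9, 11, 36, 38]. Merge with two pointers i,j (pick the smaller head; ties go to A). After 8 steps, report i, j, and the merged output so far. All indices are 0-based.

i=0 j=0: A[i]=1<=B[j]=2 take 1, i++
i=1 j=0: A[i]=2<=B[j]=2 take 2, i++
i=2 j=0: A[i]=6>B[j]=2 take 2, j++
i=2 j=1: A[i]=6<=B[j]=6 take 6, i++
i=3 j=1: A[i]=8>B[j]=6 take 6, j++
i=3 j=2: A[i]=8<=B[j]=9 take 8, i++
i=4 j=2: A[i]=11>B[j]=9 take 9, j++
i=4 j=3: A[i]=11<=B[j]=11 take 11, i++

i=5, j=3, merged so far=[1, 2, 2, 6, 6, 8, 9, 11]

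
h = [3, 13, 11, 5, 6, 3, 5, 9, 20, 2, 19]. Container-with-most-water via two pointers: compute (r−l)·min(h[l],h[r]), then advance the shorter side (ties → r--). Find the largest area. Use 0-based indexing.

[0,10] min(3,19)*10=30 best=30 * → l++
[1,10] min(13,19)*9=117 best=117 * → l++
[2,10] min(11,19)*8=88 best=117 → l++
[3,10] min(5,19)*7=35 best=117 → l++
[4,10] min(6,19)*6=36 best=117 → l++
[5,10] min(3,19)*5=15 best=117 → l++
[6,10] min(5,19)*4=20 best=117 → l++
[7,10] min(9,19)*3=27 best=117 → l++
[8,10] min(20,19)*2=38 best=117 → r--
[8,9] min(20,2)*1=2 best=117 → r--

max area = 117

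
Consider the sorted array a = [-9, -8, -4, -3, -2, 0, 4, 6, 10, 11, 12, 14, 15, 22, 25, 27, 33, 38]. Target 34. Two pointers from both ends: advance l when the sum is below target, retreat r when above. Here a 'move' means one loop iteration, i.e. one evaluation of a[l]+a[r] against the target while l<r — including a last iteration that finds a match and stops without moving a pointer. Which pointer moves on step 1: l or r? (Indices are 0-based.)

l

[0,17] -9+38=29 <34 → l++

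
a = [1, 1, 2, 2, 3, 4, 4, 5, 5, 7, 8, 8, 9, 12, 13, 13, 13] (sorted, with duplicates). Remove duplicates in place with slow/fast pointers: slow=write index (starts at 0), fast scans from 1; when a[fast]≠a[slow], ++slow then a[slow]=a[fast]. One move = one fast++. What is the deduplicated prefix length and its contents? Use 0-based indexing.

length 10; prefix = [1, 2, 3, 4, 5, 7, 8, 9, 12, 13]

(s=0,f=1) a[fast]=1=a[slow] dup → fast++
(s=0,f=2) a[fast]=2≠a[slow]=1 write a[1]=2 → slow++,fast++
(s=1,f=3) a[fast]=2=a[slow] dup → fast++
(s=1,f=4) a[fast]=3≠a[slow]=2 write a[2]=3 → slow++,fast++
(s=2,f=5) a[fast]=4≠a[slow]=3 write a[3]=4 → slow++,fast++
(s=3,f=6) a[fast]=4=a[slow] dup → fast++
(s=3,f=7) a[fast]=5≠a[slow]=4 write a[4]=5 → slow++,fast++
(s=4,f=8) a[fast]=5=a[slow] dup → fast++
(s=4,f=9) a[fast]=7≠a[slow]=5 write a[5]=7 → slow++,fast++
(s=5,f=10) a[fast]=8≠a[slow]=7 write a[6]=8 → slow++,fast++
(s=6,f=11) a[fast]=8=a[slow] dup → fast++
(s=6,f=12) a[fast]=9≠a[slow]=8 write a[7]=9 → slow++,fast++
(s=7,f=13) a[fast]=12≠a[slow]=9 write a[8]=12 → slow++,fast++
(s=8,f=14) a[fast]=13≠a[slow]=12 write a[9]=13 → slow++,fast++
(s=9,f=15) a[fast]=13=a[slow] dup → fast++
(s=9,f=16) a[fast]=13=a[slow] dup → fast++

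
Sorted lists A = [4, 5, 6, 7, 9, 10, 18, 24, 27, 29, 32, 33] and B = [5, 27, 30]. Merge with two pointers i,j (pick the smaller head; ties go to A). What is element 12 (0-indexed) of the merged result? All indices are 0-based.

[i=0,j=0] A[i]=4<=B[j]=5 take 4 → i++
[i=1,j=0] A[i]=5<=B[j]=5 take 5 → i++
[i=2,j=0] A[i]=6>B[j]=5 take 5 → j++
[i=2,j=1] A[i]=6<=B[j]=27 take 6 → i++
[i=3,j=1] A[i]=7<=B[j]=27 take 7 → i++
[i=4,j=1] A[i]=9<=B[j]=27 take 9 → i++
[i=5,j=1] A[i]=10<=B[j]=27 take 10 → i++
[i=6,j=1] A[i]=18<=B[j]=27 take 18 → i++
[i=7,j=1] A[i]=24<=B[j]=27 take 24 → i++
[i=8,j=1] A[i]=27<=B[j]=27 take 27 → i++
[i=9,j=1] A[i]=29>B[j]=27 take 27 → j++
[i=9,j=2] A[i]=29<=B[j]=30 take 29 → i++
[i=10,j=2] A[i]=32>B[j]=30 take 30 → j++
[i=10,j=3] B done, take A[i]=32 → i++
[i=11,j=3] B done, take A[i]=33 → i++

merged[12] = 30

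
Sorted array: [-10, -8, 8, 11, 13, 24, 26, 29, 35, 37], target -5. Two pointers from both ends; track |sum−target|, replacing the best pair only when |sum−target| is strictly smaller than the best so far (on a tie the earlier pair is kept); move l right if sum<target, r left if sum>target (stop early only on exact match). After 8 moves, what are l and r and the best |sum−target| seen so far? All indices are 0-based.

l=0 r=9: -10+37=27 d=32 *, r--
l=0 r=8: -10+35=25 d=30 *, r--
l=0 r=7: -10+29=19 d=24 *, r--
l=0 r=6: -10+26=16 d=21 *, r--
l=0 r=5: -10+24=14 d=19 *, r--
l=0 r=4: -10+13=3 d=8 *, r--
l=0 r=3: -10+11=1 d=6 *, r--
l=0 r=2: -10+8=-2 d=3 *, r--

l=0, r=1, best |Δ|=3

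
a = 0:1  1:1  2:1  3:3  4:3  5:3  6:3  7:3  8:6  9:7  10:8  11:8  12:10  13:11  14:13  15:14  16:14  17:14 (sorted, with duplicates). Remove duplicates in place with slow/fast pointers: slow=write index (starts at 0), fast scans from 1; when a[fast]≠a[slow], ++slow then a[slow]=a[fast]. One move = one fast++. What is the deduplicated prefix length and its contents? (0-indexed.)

slow=0 fast=1: a[fast]=1=a[slow] dup, fast++
slow=0 fast=2: a[fast]=1=a[slow] dup, fast++
slow=0 fast=3: a[fast]=3≠a[slow]=1 write a[1]=3, slow++,fast++
slow=1 fast=4: a[fast]=3=a[slow] dup, fast++
slow=1 fast=5: a[fast]=3=a[slow] dup, fast++
slow=1 fast=6: a[fast]=3=a[slow] dup, fast++
slow=1 fast=7: a[fast]=3=a[slow] dup, fast++
slow=1 fast=8: a[fast]=6≠a[slow]=3 write a[2]=6, slow++,fast++
slow=2 fast=9: a[fast]=7≠a[slow]=6 write a[3]=7, slow++,fast++
slow=3 fast=10: a[fast]=8≠a[slow]=7 write a[4]=8, slow++,fast++
slow=4 fast=11: a[fast]=8=a[slow] dup, fast++
slow=4 fast=12: a[fast]=10≠a[slow]=8 write a[5]=10, slow++,fast++
slow=5 fast=13: a[fast]=11≠a[slow]=10 write a[6]=11, slow++,fast++
slow=6 fast=14: a[fast]=13≠a[slow]=11 write a[7]=13, slow++,fast++
slow=7 fast=15: a[fast]=14≠a[slow]=13 write a[8]=14, slow++,fast++
slow=8 fast=16: a[fast]=14=a[slow] dup, fast++
slow=8 fast=17: a[fast]=14=a[slow] dup, fast++

length 9; prefix = [1, 3, 6, 7, 8, 10, 11, 13, 14]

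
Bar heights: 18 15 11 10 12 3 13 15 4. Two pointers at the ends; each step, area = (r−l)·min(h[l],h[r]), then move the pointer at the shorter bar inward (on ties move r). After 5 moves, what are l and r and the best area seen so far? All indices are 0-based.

l=0, r=3, best area=105

[0,8] min(18,4)*8=32 best=32 * → r--
[0,7] min(18,15)*7=105 best=105 * → r--
[0,6] min(18,13)*6=78 best=105 → r--
[0,5] min(18,3)*5=15 best=105 → r--
[0,4] min(18,12)*4=48 best=105 → r--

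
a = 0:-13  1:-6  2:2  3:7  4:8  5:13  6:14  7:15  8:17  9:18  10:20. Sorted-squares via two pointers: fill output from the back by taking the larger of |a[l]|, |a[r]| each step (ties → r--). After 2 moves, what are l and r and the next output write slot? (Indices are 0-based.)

l=0 r=10: |-13|<=|20| out[10]=400, r--
l=0 r=9: |-13|<=|18| out[9]=324, r--

l=0, r=8, next write slot=8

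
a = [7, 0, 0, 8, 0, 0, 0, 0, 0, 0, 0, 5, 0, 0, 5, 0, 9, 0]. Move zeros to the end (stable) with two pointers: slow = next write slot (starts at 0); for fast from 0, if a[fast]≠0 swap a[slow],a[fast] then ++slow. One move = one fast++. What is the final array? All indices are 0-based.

slow=0 fast=0: a[fast]=7≠0 swap→a[0]=7, slow++,fast++
slow=1 fast=1: a[fast]=0, fast++
slow=1 fast=2: a[fast]=0, fast++
slow=1 fast=3: a[fast]=8≠0 swap→a[1]=8, slow++,fast++
slow=2 fast=4: a[fast]=0, fast++
slow=2 fast=5: a[fast]=0, fast++
slow=2 fast=6: a[fast]=0, fast++
slow=2 fast=7: a[fast]=0, fast++
slow=2 fast=8: a[fast]=0, fast++
slow=2 fast=9: a[fast]=0, fast++
slow=2 fast=10: a[fast]=0, fast++
slow=2 fast=11: a[fast]=5≠0 swap→a[2]=5, slow++,fast++
slow=3 fast=12: a[fast]=0, fast++
slow=3 fast=13: a[fast]=0, fast++
slow=3 fast=14: a[fast]=5≠0 swap→a[3]=5, slow++,fast++
slow=4 fast=15: a[fast]=0, fast++
slow=4 fast=16: a[fast]=9≠0 swap→a[4]=9, slow++,fast++
slow=5 fast=17: a[fast]=0, fast++

[7, 8, 5, 5, 9, 0, 0, 0, 0, 0, 0, 0, 0, 0, 0, 0, 0, 0]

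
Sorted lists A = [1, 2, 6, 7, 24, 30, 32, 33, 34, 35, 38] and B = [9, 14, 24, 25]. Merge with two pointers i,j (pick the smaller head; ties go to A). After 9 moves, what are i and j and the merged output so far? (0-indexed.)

i=5, j=4, merged so far=[1, 2, 6, 7, 9, 14, 24, 24, 25]

[i=0,j=0] A[i]=1<=B[j]=9 take 1 → i++
[i=1,j=0] A[i]=2<=B[j]=9 take 2 → i++
[i=2,j=0] A[i]=6<=B[j]=9 take 6 → i++
[i=3,j=0] A[i]=7<=B[j]=9 take 7 → i++
[i=4,j=0] A[i]=24>B[j]=9 take 9 → j++
[i=4,j=1] A[i]=24>B[j]=14 take 14 → j++
[i=4,j=2] A[i]=24<=B[j]=24 take 24 → i++
[i=5,j=2] A[i]=30>B[j]=24 take 24 → j++
[i=5,j=3] A[i]=30>B[j]=25 take 25 → j++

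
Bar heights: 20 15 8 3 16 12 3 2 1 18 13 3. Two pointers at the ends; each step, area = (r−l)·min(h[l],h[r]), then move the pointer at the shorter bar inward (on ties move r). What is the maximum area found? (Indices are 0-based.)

max area = 162

[0,11] min(20,3)*11=33 best=33 * → r--
[0,10] min(20,13)*10=130 best=130 * → r--
[0,9] min(20,18)*9=162 best=162 * → r--
[0,8] min(20,1)*8=8 best=162 → r--
[0,7] min(20,2)*7=14 best=162 → r--
[0,6] min(20,3)*6=18 best=162 → r--
[0,5] min(20,12)*5=60 best=162 → r--
[0,4] min(20,16)*4=64 best=162 → r--
[0,3] min(20,3)*3=9 best=162 → r--
[0,2] min(20,8)*2=16 best=162 → r--
[0,1] min(20,15)*1=15 best=162 → r--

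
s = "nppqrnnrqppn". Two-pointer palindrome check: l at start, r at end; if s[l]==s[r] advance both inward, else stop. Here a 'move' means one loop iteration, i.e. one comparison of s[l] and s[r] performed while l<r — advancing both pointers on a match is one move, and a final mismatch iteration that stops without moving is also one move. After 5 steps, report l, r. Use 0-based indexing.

l=5, r=6

l=0 r=11: 'n'=='n', l++,r--
l=1 r=10: 'p'=='p', l++,r--
l=2 r=9: 'p'=='p', l++,r--
l=3 r=8: 'q'=='q', l++,r--
l=4 r=7: 'r'=='r', l++,r--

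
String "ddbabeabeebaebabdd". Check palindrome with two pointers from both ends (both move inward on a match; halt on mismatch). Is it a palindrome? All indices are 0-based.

palindrome

[0,17] 'd'=='d' → l++,r--
[1,16] 'd'=='d' → l++,r--
[2,15] 'b'=='b' → l++,r--
[3,14] 'a'=='a' → l++,r--
[4,13] 'b'=='b' → l++,r--
[5,12] 'e'=='e' → l++,r--
[6,11] 'a'=='a' → l++,r--
[7,10] 'b'=='b' → l++,r--
[8,9] 'e'=='e' → l++,r--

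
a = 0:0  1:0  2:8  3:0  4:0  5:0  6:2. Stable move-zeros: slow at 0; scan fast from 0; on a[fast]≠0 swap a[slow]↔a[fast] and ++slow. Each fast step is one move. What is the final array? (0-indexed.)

slow=0 fast=0: a[fast]=0, fast++
slow=0 fast=1: a[fast]=0, fast++
slow=0 fast=2: a[fast]=8≠0 swap→a[0]=8, slow++,fast++
slow=1 fast=3: a[fast]=0, fast++
slow=1 fast=4: a[fast]=0, fast++
slow=1 fast=5: a[fast]=0, fast++
slow=1 fast=6: a[fast]=2≠0 swap→a[1]=2, slow++,fast++

[8, 2, 0, 0, 0, 0, 0]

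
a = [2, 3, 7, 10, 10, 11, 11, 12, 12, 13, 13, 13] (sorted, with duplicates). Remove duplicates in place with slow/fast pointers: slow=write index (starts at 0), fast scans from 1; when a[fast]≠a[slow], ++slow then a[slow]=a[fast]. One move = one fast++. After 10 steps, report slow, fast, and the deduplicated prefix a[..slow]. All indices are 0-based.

(s=0,f=1) a[fast]=3≠a[slow]=2 write a[1]=3 → slow++,fast++
(s=1,f=2) a[fast]=7≠a[slow]=3 write a[2]=7 → slow++,fast++
(s=2,f=3) a[fast]=10≠a[slow]=7 write a[3]=10 → slow++,fast++
(s=3,f=4) a[fast]=10=a[slow] dup → fast++
(s=3,f=5) a[fast]=11≠a[slow]=10 write a[4]=11 → slow++,fast++
(s=4,f=6) a[fast]=11=a[slow] dup → fast++
(s=4,f=7) a[fast]=12≠a[slow]=11 write a[5]=12 → slow++,fast++
(s=5,f=8) a[fast]=12=a[slow] dup → fast++
(s=5,f=9) a[fast]=13≠a[slow]=12 write a[6]=13 → slow++,fast++
(s=6,f=10) a[fast]=13=a[slow] dup → fast++

slow=6, fast=11, prefix=[2, 3, 7, 10, 11, 12, 13]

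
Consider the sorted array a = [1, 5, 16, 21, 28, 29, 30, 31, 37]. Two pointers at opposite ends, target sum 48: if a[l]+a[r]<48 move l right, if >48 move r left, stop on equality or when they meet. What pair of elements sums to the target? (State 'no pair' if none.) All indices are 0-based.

l=0 r=8: 1+37=38 <48, l++
l=1 r=8: 5+37=42 <48, l++
l=2 r=8: 16+37=53 >48, r--
l=2 r=7: 16+31=47 <48, l++
l=3 r=7: 21+31=52 >48, r--
l=3 r=6: 21+30=51 >48, r--
l=3 r=5: 21+29=50 >48, r--
l=3 r=4: 21+28=49 >48, r--

no pair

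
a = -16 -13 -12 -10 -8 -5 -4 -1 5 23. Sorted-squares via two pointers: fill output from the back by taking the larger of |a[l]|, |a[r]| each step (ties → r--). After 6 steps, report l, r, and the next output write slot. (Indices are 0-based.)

[0,9] |-16|<=|23| out[9]=529 → r--
[0,8] |-16|>|5| out[8]=256 → l++
[1,8] |-13|>|5| out[7]=169 → l++
[2,8] |-12|>|5| out[6]=144 → l++
[3,8] |-10|>|5| out[5]=100 → l++
[4,8] |-8|>|5| out[4]=64 → l++

l=5, r=8, next write slot=3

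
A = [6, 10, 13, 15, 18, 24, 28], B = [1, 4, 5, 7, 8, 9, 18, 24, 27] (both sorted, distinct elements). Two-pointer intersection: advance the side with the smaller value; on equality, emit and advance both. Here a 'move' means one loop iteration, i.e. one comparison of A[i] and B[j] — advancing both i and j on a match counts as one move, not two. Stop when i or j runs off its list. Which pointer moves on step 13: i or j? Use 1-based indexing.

[i=1,j=1] 6>1 → j++
[i=1,j=2] 6>4 → j++
[i=1,j=3] 6>5 → j++
[i=1,j=4] 6<7 → i++
[i=2,j=4] 10>7 → j++
[i=2,j=5] 10>8 → j++
[i=2,j=6] 10>9 → j++
[i=2,j=7] 10<18 → i++
[i=3,j=7] 13<18 → i++
[i=4,j=7] 15<18 → i++
[i=5,j=7] 18==18 emit → i++,j++
[i=6,j=8] 24==24 emit → i++,j++
[i=7,j=9] 28>27 → j++

j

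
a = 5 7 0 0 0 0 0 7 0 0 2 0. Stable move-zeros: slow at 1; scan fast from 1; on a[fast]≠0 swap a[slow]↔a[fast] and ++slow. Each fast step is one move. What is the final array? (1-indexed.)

slow=1 fast=1: a[fast]=5≠0 swap→a[1]=5, slow++,fast++
slow=2 fast=2: a[fast]=7≠0 swap→a[2]=7, slow++,fast++
slow=3 fast=3: a[fast]=0, fast++
slow=3 fast=4: a[fast]=0, fast++
slow=3 fast=5: a[fast]=0, fast++
slow=3 fast=6: a[fast]=0, fast++
slow=3 fast=7: a[fast]=0, fast++
slow=3 fast=8: a[fast]=7≠0 swap→a[3]=7, slow++,fast++
slow=4 fast=9: a[fast]=0, fast++
slow=4 fast=10: a[fast]=0, fast++
slow=4 fast=11: a[fast]=2≠0 swap→a[4]=2, slow++,fast++
slow=5 fast=12: a[fast]=0, fast++

[5, 7, 7, 2, 0, 0, 0, 0, 0, 0, 0, 0]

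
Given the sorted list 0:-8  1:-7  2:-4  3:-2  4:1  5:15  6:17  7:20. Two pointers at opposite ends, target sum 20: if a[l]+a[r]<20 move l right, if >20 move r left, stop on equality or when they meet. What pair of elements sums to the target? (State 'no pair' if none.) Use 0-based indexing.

no pair

[0,7] -8+20=12 <20 → l++
[1,7] -7+20=13 <20 → l++
[2,7] -4+20=16 <20 → l++
[3,7] -2+20=18 <20 → l++
[4,7] 1+20=21 >20 → r--
[4,6] 1+17=18 <20 → l++
[5,6] 15+17=32 >20 → r--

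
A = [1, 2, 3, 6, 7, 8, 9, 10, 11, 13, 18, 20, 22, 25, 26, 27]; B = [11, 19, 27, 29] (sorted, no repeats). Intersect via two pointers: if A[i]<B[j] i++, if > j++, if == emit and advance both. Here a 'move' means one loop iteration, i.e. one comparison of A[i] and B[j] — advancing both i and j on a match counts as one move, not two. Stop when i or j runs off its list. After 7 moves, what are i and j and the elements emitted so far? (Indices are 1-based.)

i=8, j=1, emitted=[]

[i=1,j=1] 1<11 → i++
[i=2,j=1] 2<11 → i++
[i=3,j=1] 3<11 → i++
[i=4,j=1] 6<11 → i++
[i=5,j=1] 7<11 → i++
[i=6,j=1] 8<11 → i++
[i=7,j=1] 9<11 → i++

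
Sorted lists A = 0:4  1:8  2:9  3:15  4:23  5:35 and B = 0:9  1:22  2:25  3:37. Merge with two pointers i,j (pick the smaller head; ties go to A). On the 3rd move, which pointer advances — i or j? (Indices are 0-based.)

[i=0,j=0] A[i]=4<=B[j]=9 take 4 → i++
[i=1,j=0] A[i]=8<=B[j]=9 take 8 → i++
[i=2,j=0] A[i]=9<=B[j]=9 take 9 → i++

i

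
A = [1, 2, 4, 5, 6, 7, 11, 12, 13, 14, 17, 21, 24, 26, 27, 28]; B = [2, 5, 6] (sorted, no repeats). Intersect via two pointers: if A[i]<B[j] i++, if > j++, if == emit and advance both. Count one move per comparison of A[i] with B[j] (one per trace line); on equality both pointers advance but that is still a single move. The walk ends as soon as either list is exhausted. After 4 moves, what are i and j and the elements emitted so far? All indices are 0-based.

i=4, j=2, emitted=[2, 5]

[i=0,j=0] 1<2 → i++
[i=1,j=0] 2==2 emit → i++,j++
[i=2,j=1] 4<5 → i++
[i=3,j=1] 5==5 emit → i++,j++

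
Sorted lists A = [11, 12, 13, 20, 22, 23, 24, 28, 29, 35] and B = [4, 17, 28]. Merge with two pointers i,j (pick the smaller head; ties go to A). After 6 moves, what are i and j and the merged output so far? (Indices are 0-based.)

i=0 j=0: A[i]=11>B[j]=4 take 4, j++
i=0 j=1: A[i]=11<=B[j]=17 take 11, i++
i=1 j=1: A[i]=12<=B[j]=17 take 12, i++
i=2 j=1: A[i]=13<=B[j]=17 take 13, i++
i=3 j=1: A[i]=20>B[j]=17 take 17, j++
i=3 j=2: A[i]=20<=B[j]=28 take 20, i++

i=4, j=2, merged so far=[4, 11, 12, 13, 17, 20]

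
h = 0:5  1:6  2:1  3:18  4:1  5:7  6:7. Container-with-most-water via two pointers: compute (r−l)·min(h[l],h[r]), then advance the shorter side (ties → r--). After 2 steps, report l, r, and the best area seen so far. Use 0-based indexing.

[0,6] min(5,7)*6=30 best=30 * → l++
[1,6] min(6,7)*5=30 best=30 → l++

l=2, r=6, best area=30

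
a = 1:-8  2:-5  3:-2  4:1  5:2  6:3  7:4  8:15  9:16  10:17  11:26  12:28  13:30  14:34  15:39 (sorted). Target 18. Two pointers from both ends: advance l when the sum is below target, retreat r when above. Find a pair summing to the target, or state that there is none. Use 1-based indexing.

l=1 r=15: -8+39=31 >18, r--
l=1 r=14: -8+34=26 >18, r--
l=1 r=13: -8+30=22 >18, r--
l=1 r=12: -8+28=20 >18, r--
l=1 r=11: -8+26=18, found

(-8, 26)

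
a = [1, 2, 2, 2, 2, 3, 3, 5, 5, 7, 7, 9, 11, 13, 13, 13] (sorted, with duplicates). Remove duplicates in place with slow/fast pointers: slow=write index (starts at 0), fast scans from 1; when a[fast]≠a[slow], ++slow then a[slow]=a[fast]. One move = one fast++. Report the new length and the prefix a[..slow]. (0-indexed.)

length 8; prefix = [1, 2, 3, 5, 7, 9, 11, 13]

(s=0,f=1) a[fast]=2≠a[slow]=1 write a[1]=2 → slow++,fast++
(s=1,f=2) a[fast]=2=a[slow] dup → fast++
(s=1,f=3) a[fast]=2=a[slow] dup → fast++
(s=1,f=4) a[fast]=2=a[slow] dup → fast++
(s=1,f=5) a[fast]=3≠a[slow]=2 write a[2]=3 → slow++,fast++
(s=2,f=6) a[fast]=3=a[slow] dup → fast++
(s=2,f=7) a[fast]=5≠a[slow]=3 write a[3]=5 → slow++,fast++
(s=3,f=8) a[fast]=5=a[slow] dup → fast++
(s=3,f=9) a[fast]=7≠a[slow]=5 write a[4]=7 → slow++,fast++
(s=4,f=10) a[fast]=7=a[slow] dup → fast++
(s=4,f=11) a[fast]=9≠a[slow]=7 write a[5]=9 → slow++,fast++
(s=5,f=12) a[fast]=11≠a[slow]=9 write a[6]=11 → slow++,fast++
(s=6,f=13) a[fast]=13≠a[slow]=11 write a[7]=13 → slow++,fast++
(s=7,f=14) a[fast]=13=a[slow] dup → fast++
(s=7,f=15) a[fast]=13=a[slow] dup → fast++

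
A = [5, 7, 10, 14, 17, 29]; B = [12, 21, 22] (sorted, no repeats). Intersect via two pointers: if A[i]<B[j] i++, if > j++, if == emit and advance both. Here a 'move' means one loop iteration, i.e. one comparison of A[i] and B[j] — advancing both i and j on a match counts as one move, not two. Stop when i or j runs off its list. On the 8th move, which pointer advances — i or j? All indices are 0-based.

j

i=0 j=0: 5<12, i++
i=1 j=0: 7<12, i++
i=2 j=0: 10<12, i++
i=3 j=0: 14>12, j++
i=3 j=1: 14<21, i++
i=4 j=1: 17<21, i++
i=5 j=1: 29>21, j++
i=5 j=2: 29>22, j++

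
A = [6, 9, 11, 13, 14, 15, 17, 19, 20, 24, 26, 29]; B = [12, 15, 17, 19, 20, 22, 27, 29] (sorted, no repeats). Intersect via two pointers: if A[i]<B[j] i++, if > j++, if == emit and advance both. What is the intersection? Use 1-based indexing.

intersection = [15, 17, 19, 20, 29]

i=1 j=1: 6<12, i++
i=2 j=1: 9<12, i++
i=3 j=1: 11<12, i++
i=4 j=1: 13>12, j++
i=4 j=2: 13<15, i++
i=5 j=2: 14<15, i++
i=6 j=2: 15==15 emit, i++,j++
i=7 j=3: 17==17 emit, i++,j++
i=8 j=4: 19==19 emit, i++,j++
i=9 j=5: 20==20 emit, i++,j++
i=10 j=6: 24>22, j++
i=10 j=7: 24<27, i++
i=11 j=7: 26<27, i++
i=12 j=7: 29>27, j++
i=12 j=8: 29==29 emit, i++,j++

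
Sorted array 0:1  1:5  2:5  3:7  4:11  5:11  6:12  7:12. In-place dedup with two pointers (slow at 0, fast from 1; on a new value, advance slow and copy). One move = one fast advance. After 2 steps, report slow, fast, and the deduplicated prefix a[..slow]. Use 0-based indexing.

slow=1, fast=3, prefix=[1, 5]

slow=0 fast=1: a[fast]=5≠a[slow]=1 write a[1]=5, slow++,fast++
slow=1 fast=2: a[fast]=5=a[slow] dup, fast++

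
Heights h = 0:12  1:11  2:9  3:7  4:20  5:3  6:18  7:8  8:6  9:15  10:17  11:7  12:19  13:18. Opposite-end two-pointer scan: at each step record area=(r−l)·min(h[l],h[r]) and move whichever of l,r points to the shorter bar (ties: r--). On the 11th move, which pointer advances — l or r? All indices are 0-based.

l=0 r=13: min(12,18)*13=156 best=156 *, l++
l=1 r=13: min(11,18)*12=132 best=156, l++
l=2 r=13: min(9,18)*11=99 best=156, l++
l=3 r=13: min(7,18)*10=70 best=156, l++
l=4 r=13: min(20,18)*9=162 best=162 *, r--
l=4 r=12: min(20,19)*8=152 best=162, r--
l=4 r=11: min(20,7)*7=49 best=162, r--
l=4 r=10: min(20,17)*6=102 best=162, r--
l=4 r=9: min(20,15)*5=75 best=162, r--
l=4 r=8: min(20,6)*4=24 best=162, r--
l=4 r=7: min(20,8)*3=24 best=162, r--

r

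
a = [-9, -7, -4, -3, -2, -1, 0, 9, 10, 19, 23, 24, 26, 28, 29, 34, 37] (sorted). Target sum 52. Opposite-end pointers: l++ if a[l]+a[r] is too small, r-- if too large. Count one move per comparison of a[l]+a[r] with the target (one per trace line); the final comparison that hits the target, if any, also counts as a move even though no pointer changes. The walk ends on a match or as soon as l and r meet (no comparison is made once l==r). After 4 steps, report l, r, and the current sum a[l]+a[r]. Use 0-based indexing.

l=4, r=16, sum=35

l=0 r=16: -9+37=28 <52, l++
l=1 r=16: -7+37=30 <52, l++
l=2 r=16: -4+37=33 <52, l++
l=3 r=16: -3+37=34 <52, l++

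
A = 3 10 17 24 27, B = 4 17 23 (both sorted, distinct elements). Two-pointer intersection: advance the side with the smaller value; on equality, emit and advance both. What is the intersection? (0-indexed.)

i=0 j=0: 3<4, i++
i=1 j=0: 10>4, j++
i=1 j=1: 10<17, i++
i=2 j=1: 17==17 emit, i++,j++
i=3 j=2: 24>23, j++

intersection = [17]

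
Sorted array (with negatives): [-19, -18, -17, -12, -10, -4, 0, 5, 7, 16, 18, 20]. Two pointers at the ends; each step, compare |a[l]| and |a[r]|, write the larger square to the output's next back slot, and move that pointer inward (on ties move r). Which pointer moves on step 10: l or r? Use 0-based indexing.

l=0 r=11: |-19|<=|20| out[11]=400, r--
l=0 r=10: |-19|>|18| out[10]=361, l++
l=1 r=10: |-18|<=|18| out[9]=324, r--
l=1 r=9: |-18|>|16| out[8]=324, l++
l=2 r=9: |-17|>|16| out[7]=289, l++
l=3 r=9: |-12|<=|16| out[6]=256, r--
l=3 r=8: |-12|>|7| out[5]=144, l++
l=4 r=8: |-10|>|7| out[4]=100, l++
l=5 r=8: |-4|<=|7| out[3]=49, r--
l=5 r=7: |-4|<=|5| out[2]=25, r--

r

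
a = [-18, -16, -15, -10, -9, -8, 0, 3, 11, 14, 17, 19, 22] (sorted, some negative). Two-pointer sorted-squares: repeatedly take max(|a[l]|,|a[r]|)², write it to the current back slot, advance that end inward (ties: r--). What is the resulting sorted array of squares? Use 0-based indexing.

l=0 r=12: |-18|<=|22| out[12]=484, r--
l=0 r=11: |-18|<=|19| out[11]=361, r--
l=0 r=10: |-18|>|17| out[10]=324, l++
l=1 r=10: |-16|<=|17| out[9]=289, r--
l=1 r=9: |-16|>|14| out[8]=256, l++
l=2 r=9: |-15|>|14| out[7]=225, l++
l=3 r=9: |-10|<=|14| out[6]=196, r--
l=3 r=8: |-10|<=|11| out[5]=121, r--
l=3 r=7: |-10|>|3| out[4]=100, l++
l=4 r=7: |-9|>|3| out[3]=81, l++
l=5 r=7: |-8|>|3| out[2]=64, l++
l=6 r=7: |0|<=|3| out[1]=9, r--
l=6 r=6: |0|<=|0| out[0]=0, r--

[0, 9, 64, 81, 100, 121, 196, 225, 256, 289, 324, 361, 484]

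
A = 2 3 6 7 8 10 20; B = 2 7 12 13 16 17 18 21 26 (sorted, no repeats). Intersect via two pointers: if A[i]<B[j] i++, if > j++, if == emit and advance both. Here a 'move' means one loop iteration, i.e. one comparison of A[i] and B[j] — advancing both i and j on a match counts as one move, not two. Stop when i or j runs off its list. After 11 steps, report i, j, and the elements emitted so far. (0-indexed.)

[i=0,j=0] 2==2 emit → i++,j++
[i=1,j=1] 3<7 → i++
[i=2,j=1] 6<7 → i++
[i=3,j=1] 7==7 emit → i++,j++
[i=4,j=2] 8<12 → i++
[i=5,j=2] 10<12 → i++
[i=6,j=2] 20>12 → j++
[i=6,j=3] 20>13 → j++
[i=6,j=4] 20>16 → j++
[i=6,j=5] 20>17 → j++
[i=6,j=6] 20>18 → j++

i=6, j=7, emitted=[2, 7]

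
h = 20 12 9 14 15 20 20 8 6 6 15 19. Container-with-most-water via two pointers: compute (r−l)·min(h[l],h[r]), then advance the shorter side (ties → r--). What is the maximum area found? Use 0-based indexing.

max area = 209

l=0 r=11: min(20,19)*11=209 best=209 *, r--
l=0 r=10: min(20,15)*10=150 best=209, r--
l=0 r=9: min(20,6)*9=54 best=209, r--
l=0 r=8: min(20,6)*8=48 best=209, r--
l=0 r=7: min(20,8)*7=56 best=209, r--
l=0 r=6: min(20,20)*6=120 best=209, r--
l=0 r=5: min(20,20)*5=100 best=209, r--
l=0 r=4: min(20,15)*4=60 best=209, r--
l=0 r=3: min(20,14)*3=42 best=209, r--
l=0 r=2: min(20,9)*2=18 best=209, r--
l=0 r=1: min(20,12)*1=12 best=209, r--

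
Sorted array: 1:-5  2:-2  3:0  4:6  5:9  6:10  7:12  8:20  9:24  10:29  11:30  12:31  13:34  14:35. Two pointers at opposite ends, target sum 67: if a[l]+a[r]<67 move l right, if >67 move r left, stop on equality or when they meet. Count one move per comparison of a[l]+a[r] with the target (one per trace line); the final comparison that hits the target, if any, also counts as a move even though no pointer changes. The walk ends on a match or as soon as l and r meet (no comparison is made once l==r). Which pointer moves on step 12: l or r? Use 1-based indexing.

l

[1,14] -5+35=30 <67 → l++
[2,14] -2+35=33 <67 → l++
[3,14] 0+35=35 <67 → l++
[4,14] 6+35=41 <67 → l++
[5,14] 9+35=44 <67 → l++
[6,14] 10+35=45 <67 → l++
[7,14] 12+35=47 <67 → l++
[8,14] 20+35=55 <67 → l++
[9,14] 24+35=59 <67 → l++
[10,14] 29+35=64 <67 → l++
[11,14] 30+35=65 <67 → l++
[12,14] 31+35=66 <67 → l++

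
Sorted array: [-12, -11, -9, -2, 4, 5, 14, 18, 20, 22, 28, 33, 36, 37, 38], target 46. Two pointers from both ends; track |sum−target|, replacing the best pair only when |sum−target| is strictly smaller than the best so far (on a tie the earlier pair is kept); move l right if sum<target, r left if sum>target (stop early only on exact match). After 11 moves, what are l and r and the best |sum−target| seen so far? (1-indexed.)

l=8, r=11, best |Δ|=1

[1,15] -12+38=26 d=20 * → l++
[2,15] -11+38=27 d=19 * → l++
[3,15] -9+38=29 d=17 * → l++
[4,15] -2+38=36 d=10 * → l++
[5,15] 4+38=42 d=4 * → l++
[6,15] 5+38=43 d=3 * → l++
[7,15] 14+38=52 d=6 → r--
[7,14] 14+37=51 d=5 → r--
[7,13] 14+36=50 d=4 → r--
[7,12] 14+33=47 d=1 * → r--
[7,11] 14+28=42 d=4 → l++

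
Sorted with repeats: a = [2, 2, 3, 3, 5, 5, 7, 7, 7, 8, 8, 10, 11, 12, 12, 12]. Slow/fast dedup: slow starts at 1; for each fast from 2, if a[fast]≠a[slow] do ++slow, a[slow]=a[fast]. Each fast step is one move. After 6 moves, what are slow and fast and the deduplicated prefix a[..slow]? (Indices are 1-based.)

slow=4, fast=8, prefix=[2, 3, 5, 7]

slow=1 fast=2: a[fast]=2=a[slow] dup, fast++
slow=1 fast=3: a[fast]=3≠a[slow]=2 write a[2]=3, slow++,fast++
slow=2 fast=4: a[fast]=3=a[slow] dup, fast++
slow=2 fast=5: a[fast]=5≠a[slow]=3 write a[3]=5, slow++,fast++
slow=3 fast=6: a[fast]=5=a[slow] dup, fast++
slow=3 fast=7: a[fast]=7≠a[slow]=5 write a[4]=7, slow++,fast++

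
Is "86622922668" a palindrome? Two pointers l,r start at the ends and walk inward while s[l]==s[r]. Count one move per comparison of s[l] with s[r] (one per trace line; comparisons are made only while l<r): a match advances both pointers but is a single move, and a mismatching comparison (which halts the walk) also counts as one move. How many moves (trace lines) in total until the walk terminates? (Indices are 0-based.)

l=0 r=10: '8'=='8', l++,r--
l=1 r=9: '6'=='6', l++,r--
l=2 r=8: '6'=='6', l++,r--
l=3 r=7: '2'=='2', l++,r--
l=4 r=6: '2'=='2', l++,r--

5 moves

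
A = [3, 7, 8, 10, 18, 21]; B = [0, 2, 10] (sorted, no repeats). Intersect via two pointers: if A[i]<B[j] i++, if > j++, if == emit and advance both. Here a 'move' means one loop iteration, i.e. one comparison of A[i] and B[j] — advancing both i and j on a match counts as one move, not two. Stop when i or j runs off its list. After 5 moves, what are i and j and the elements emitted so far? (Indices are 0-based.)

i=3, j=2, emitted=[]

i=0 j=0: 3>0, j++
i=0 j=1: 3>2, j++
i=0 j=2: 3<10, i++
i=1 j=2: 7<10, i++
i=2 j=2: 8<10, i++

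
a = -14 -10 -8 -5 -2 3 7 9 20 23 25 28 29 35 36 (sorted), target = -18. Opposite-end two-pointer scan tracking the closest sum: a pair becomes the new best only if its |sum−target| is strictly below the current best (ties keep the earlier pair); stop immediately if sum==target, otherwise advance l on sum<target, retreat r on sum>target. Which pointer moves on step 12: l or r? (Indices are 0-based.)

[0,14] -14+36=22 d=40 * → r--
[0,13] -14+35=21 d=39 * → r--
[0,12] -14+29=15 d=33 * → r--
[0,11] -14+28=14 d=32 * → r--
[0,10] -14+25=11 d=29 * → r--
[0,9] -14+23=9 d=27 * → r--
[0,8] -14+20=6 d=24 * → r--
[0,7] -14+9=-5 d=13 * → r--
[0,6] -14+7=-7 d=11 * → r--
[0,5] -14+3=-11 d=7 * → r--
[0,4] -14+-2=-16 d=2 * → r--
[0,3] -14+-5=-19 d=1 * → l++

l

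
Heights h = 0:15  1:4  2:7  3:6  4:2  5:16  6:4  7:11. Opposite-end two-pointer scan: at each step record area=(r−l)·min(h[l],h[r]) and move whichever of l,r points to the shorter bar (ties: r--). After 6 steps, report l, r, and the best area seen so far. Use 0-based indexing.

l=4, r=5, best area=77

l=0 r=7: min(15,11)*7=77 best=77 *, r--
l=0 r=6: min(15,4)*6=24 best=77, r--
l=0 r=5: min(15,16)*5=75 best=77, l++
l=1 r=5: min(4,16)*4=16 best=77, l++
l=2 r=5: min(7,16)*3=21 best=77, l++
l=3 r=5: min(6,16)*2=12 best=77, l++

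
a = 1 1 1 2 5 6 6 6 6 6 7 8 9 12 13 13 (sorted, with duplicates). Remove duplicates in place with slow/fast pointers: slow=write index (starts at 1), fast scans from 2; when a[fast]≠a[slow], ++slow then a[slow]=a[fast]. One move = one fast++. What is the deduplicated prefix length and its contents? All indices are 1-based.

length 9; prefix = [1, 2, 5, 6, 7, 8, 9, 12, 13]

slow=1 fast=2: a[fast]=1=a[slow] dup, fast++
slow=1 fast=3: a[fast]=1=a[slow] dup, fast++
slow=1 fast=4: a[fast]=2≠a[slow]=1 write a[2]=2, slow++,fast++
slow=2 fast=5: a[fast]=5≠a[slow]=2 write a[3]=5, slow++,fast++
slow=3 fast=6: a[fast]=6≠a[slow]=5 write a[4]=6, slow++,fast++
slow=4 fast=7: a[fast]=6=a[slow] dup, fast++
slow=4 fast=8: a[fast]=6=a[slow] dup, fast++
slow=4 fast=9: a[fast]=6=a[slow] dup, fast++
slow=4 fast=10: a[fast]=6=a[slow] dup, fast++
slow=4 fast=11: a[fast]=7≠a[slow]=6 write a[5]=7, slow++,fast++
slow=5 fast=12: a[fast]=8≠a[slow]=7 write a[6]=8, slow++,fast++
slow=6 fast=13: a[fast]=9≠a[slow]=8 write a[7]=9, slow++,fast++
slow=7 fast=14: a[fast]=12≠a[slow]=9 write a[8]=12, slow++,fast++
slow=8 fast=15: a[fast]=13≠a[slow]=12 write a[9]=13, slow++,fast++
slow=9 fast=16: a[fast]=13=a[slow] dup, fast++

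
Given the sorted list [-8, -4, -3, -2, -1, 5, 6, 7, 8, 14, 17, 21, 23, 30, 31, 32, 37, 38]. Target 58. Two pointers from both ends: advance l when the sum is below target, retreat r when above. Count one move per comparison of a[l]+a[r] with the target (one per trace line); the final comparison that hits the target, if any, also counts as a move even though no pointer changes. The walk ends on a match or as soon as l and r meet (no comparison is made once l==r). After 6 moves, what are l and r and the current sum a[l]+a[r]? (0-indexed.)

l=6, r=17, sum=44

l=0 r=17: -8+38=30 <58, l++
l=1 r=17: -4+38=34 <58, l++
l=2 r=17: -3+38=35 <58, l++
l=3 r=17: -2+38=36 <58, l++
l=4 r=17: -1+38=37 <58, l++
l=5 r=17: 5+38=43 <58, l++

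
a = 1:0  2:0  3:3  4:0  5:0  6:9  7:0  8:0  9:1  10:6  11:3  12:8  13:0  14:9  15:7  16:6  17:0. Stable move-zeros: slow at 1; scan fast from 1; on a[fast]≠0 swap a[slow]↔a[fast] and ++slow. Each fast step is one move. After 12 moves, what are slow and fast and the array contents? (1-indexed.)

slow=7, fast=13, a=[3, 9, 1, 6, 3, 8, 0, 0, 0, 0, 0, 0, 0, 9, 7, 6, 0]

slow=1 fast=1: a[fast]=0, fast++
slow=1 fast=2: a[fast]=0, fast++
slow=1 fast=3: a[fast]=3≠0 swap→a[1]=3, slow++,fast++
slow=2 fast=4: a[fast]=0, fast++
slow=2 fast=5: a[fast]=0, fast++
slow=2 fast=6: a[fast]=9≠0 swap→a[2]=9, slow++,fast++
slow=3 fast=7: a[fast]=0, fast++
slow=3 fast=8: a[fast]=0, fast++
slow=3 fast=9: a[fast]=1≠0 swap→a[3]=1, slow++,fast++
slow=4 fast=10: a[fast]=6≠0 swap→a[4]=6, slow++,fast++
slow=5 fast=11: a[fast]=3≠0 swap→a[5]=3, slow++,fast++
slow=6 fast=12: a[fast]=8≠0 swap→a[6]=8, slow++,fast++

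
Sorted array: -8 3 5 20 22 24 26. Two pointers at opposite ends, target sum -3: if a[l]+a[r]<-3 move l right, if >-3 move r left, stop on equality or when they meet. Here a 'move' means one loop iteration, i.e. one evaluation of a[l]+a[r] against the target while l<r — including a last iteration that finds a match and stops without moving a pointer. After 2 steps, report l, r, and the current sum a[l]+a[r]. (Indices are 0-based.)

l=0, r=4, sum=14

l=0 r=6: -8+26=18 >-3, r--
l=0 r=5: -8+24=16 >-3, r--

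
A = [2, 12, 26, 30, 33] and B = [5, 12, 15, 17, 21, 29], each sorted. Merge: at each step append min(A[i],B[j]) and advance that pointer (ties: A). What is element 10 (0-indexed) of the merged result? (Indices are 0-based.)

i=0 j=0: A[i]=2<=B[j]=5 take 2, i++
i=1 j=0: A[i]=12>B[j]=5 take 5, j++
i=1 j=1: A[i]=12<=B[j]=12 take 12, i++
i=2 j=1: A[i]=26>B[j]=12 take 12, j++
i=2 j=2: A[i]=26>B[j]=15 take 15, j++
i=2 j=3: A[i]=26>B[j]=17 take 17, j++
i=2 j=4: A[i]=26>B[j]=21 take 21, j++
i=2 j=5: A[i]=26<=B[j]=29 take 26, i++
i=3 j=5: A[i]=30>B[j]=29 take 29, j++
i=3 j=6: B done, take A[i]=30, i++
i=4 j=6: B done, take A[i]=33, i++

merged[10] = 33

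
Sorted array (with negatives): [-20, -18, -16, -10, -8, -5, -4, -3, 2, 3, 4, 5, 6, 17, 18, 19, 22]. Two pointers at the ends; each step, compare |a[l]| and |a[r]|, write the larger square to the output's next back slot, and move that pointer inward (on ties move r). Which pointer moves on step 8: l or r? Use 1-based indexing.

l

[1,17] |-20|<=|22| out[17]=484 → r--
[1,16] |-20|>|19| out[16]=400 → l++
[2,16] |-18|<=|19| out[15]=361 → r--
[2,15] |-18|<=|18| out[14]=324 → r--
[2,14] |-18|>|17| out[13]=324 → l++
[3,14] |-16|<=|17| out[12]=289 → r--
[3,13] |-16|>|6| out[11]=256 → l++
[4,13] |-10|>|6| out[10]=100 → l++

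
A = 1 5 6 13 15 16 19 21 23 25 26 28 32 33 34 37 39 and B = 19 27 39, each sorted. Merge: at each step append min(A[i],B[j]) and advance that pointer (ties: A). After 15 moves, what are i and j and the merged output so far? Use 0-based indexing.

i=0 j=0: A[i]=1<=B[j]=19 take 1, i++
i=1 j=0: A[i]=5<=B[j]=19 take 5, i++
i=2 j=0: A[i]=6<=B[j]=19 take 6, i++
i=3 j=0: A[i]=13<=B[j]=19 take 13, i++
i=4 j=0: A[i]=15<=B[j]=19 take 15, i++
i=5 j=0: A[i]=16<=B[j]=19 take 16, i++
i=6 j=0: A[i]=19<=B[j]=19 take 19, i++
i=7 j=0: A[i]=21>B[j]=19 take 19, j++
i=7 j=1: A[i]=21<=B[j]=27 take 21, i++
i=8 j=1: A[i]=23<=B[j]=27 take 23, i++
i=9 j=1: A[i]=25<=B[j]=27 take 25, i++
i=10 j=1: A[i]=26<=B[j]=27 take 26, i++
i=11 j=1: A[i]=28>B[j]=27 take 27, j++
i=11 j=2: A[i]=28<=B[j]=39 take 28, i++
i=12 j=2: A[i]=32<=B[j]=39 take 32, i++

i=13, j=2, merged so far=[1, 5, 6, 13, 15, 16, 19, 19, 21, 23, 25, 26, 27, 28, 32]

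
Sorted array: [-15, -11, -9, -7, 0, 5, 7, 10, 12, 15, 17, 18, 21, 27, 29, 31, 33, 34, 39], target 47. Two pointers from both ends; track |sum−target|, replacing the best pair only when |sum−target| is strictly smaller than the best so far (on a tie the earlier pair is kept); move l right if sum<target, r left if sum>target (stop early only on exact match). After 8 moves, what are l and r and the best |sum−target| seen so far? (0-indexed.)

[0,18] -15+39=24 d=23 * → l++
[1,18] -11+39=28 d=19 * → l++
[2,18] -9+39=30 d=17 * → l++
[3,18] -7+39=32 d=15 * → l++
[4,18] 0+39=39 d=8 * → l++
[5,18] 5+39=44 d=3 * → l++
[6,18] 7+39=46 d=1 * → l++
[7,18] 10+39=49 d=2 → r--

l=7, r=17, best |Δ|=1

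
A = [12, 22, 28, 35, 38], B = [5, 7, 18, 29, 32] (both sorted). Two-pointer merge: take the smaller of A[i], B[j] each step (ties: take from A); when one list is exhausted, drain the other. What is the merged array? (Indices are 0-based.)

i=0 j=0: A[i]=12>B[j]=5 take 5, j++
i=0 j=1: A[i]=12>B[j]=7 take 7, j++
i=0 j=2: A[i]=12<=B[j]=18 take 12, i++
i=1 j=2: A[i]=22>B[j]=18 take 18, j++
i=1 j=3: A[i]=22<=B[j]=29 take 22, i++
i=2 j=3: A[i]=28<=B[j]=29 take 28, i++
i=3 j=3: A[i]=35>B[j]=29 take 29, j++
i=3 j=4: A[i]=35>B[j]=32 take 32, j++
i=3 j=5: B done, take A[i]=35, i++
i=4 j=5: B done, take A[i]=38, i++

[5, 7, 12, 18, 22, 28, 29, 32, 35, 38]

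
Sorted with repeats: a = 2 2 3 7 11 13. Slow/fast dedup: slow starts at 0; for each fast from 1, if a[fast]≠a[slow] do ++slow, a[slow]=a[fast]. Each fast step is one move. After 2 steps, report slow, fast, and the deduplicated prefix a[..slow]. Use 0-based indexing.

slow=0 fast=1: a[fast]=2=a[slow] dup, fast++
slow=0 fast=2: a[fast]=3≠a[slow]=2 write a[1]=3, slow++,fast++

slow=1, fast=3, prefix=[2, 3]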